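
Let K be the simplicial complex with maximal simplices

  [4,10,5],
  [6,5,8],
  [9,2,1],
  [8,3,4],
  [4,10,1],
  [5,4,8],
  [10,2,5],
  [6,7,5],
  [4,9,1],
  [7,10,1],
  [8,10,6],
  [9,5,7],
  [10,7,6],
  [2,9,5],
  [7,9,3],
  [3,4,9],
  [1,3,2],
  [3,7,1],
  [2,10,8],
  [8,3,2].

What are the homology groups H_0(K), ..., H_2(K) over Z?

H_0 ≅ Z,  H_1 ≅ Z ⊕ Z/2Z,  H_2 = 0.

We work with the vertex ordering 1 < 2 < 3 < 4 < 5 < 6 < 7 < 8 < 9 < 10. The simplices of K, each written with vertices in increasing order, are:

  0-simplices (10): [1], [2], [3], [4], [5], [6], [7], [8], [9], [10]
  1-simplices (30): (30 of them)
  2-simplices (20): (20 of them)

giving chain groups C_0 ≅ Z^10, C_1 ≅ Z^30, C_2 ≅ Z^20.

Boundary ∂_1: C_1 → C_0 sends each edge [p,q] (with p < q) to q − p. For instance
  ∂[4,5] = [5] − [4].
The 10×30 boundary matrix has rank 9 and Smith normal form diag(1,1,1,1,1,1,1,1,1).

Boundary ∂_2: C_2 → C_1 maps a triangle to the signed sum of its edges. For instance
  ∂[2,8,10] = [8,10] − [2,10] + [2,8],
  ∂[1,7,10] = [7,10] − [1,10] + [1,7].
The 30×20 boundary matrix has rank 20 and Smith normal form diag(1,1,1,1,1,1,1,1,1,1,1,1,1,1,1,1,1,1,1,2).

Computing H_k = (kernel of ∂_k) / (image of ∂_{k+1}):

  H_0: rank C_0 − rank ∂_1 = 10 − 9 = 1, and the invariant factors of ∂_1 are all 1, so H_0 ≅ Z.
  H_1: rank ker ∂_1 − rank ∂_2 = (30 − 9) − 20 = 1, and ∂_2 has invariant factor 2 > 1, so H_1 ≅ Z ⊕ Z/2Z.
  H_2: rank ker ∂_2 − rank ∂_3 = (20 − 20) − 0 = 0, and there is no ∂_3, so H_2 ≅ 0.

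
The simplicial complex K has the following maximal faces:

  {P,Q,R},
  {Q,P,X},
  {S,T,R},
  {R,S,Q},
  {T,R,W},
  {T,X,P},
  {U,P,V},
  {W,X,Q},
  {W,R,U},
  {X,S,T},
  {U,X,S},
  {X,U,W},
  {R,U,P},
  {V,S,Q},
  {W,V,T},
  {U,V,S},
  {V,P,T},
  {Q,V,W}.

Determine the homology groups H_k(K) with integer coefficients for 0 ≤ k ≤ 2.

We work with the vertex ordering P < Q < R < S < T < U < V < W < X. The simplices of K, each written with vertices in increasing order, are:

  0-simplices (9): P, Q, R, S, T, U, V, W, X
  1-simplices (27): PQ, PR, PT, PU, PV, PX, QR, QS, QV, QW, QX, RS, RT, RU, RW, ST, SU, SV, SX, TV, TW, TX, UV, UW, UX, VW, WX
  2-simplices (18): PQR, PQX, PRU, PTV, PTX, PUV, QRS, QSV, QVW, QWX, RST, RTW, RUW, STX, SUV, SUX, TVW, UWX

so the chain groups are C_0 ≅ Z^9, C_1 ≅ Z^27, C_2 ≅ Z^18.

Boundary ∂_1: C_1 → C_0 sends each edge [p,q] (with p < q) to q − p. For instance
  ∂PR = R − P.
The 9×27 boundary matrix has rank 8 and Smith normal form diag(1,1,1,1,1,1,1,1).

The boundary map ∂_2: C_2 → C_1 maps a triangle to the signed sum of its edges. For instance
  ∂PTV = TV − PV + PT,
  ∂SUV = UV − SV + SU.
This gives a 27×18 integer matrix of rank 17; reducing to Smith normal form yields diagonal entries (1,1,1,1,1,1,1,1,1,1,1,1,1,1,1,1,1).

Reading off H_k = ker ∂_k / im ∂_{k+1}:

  H_0: rank C_0 − rank ∂_1 = 9 − 8 = 1, and the invariant factors of ∂_1 are all 1, so H_0 ≅ Z.
  H_1: rank ker ∂_1 − rank ∂_2 = (27 − 8) − 17 = 2, and the invariant factors of ∂_2 are all 1, so H_1 ≅ Z^2.
  H_2: rank ker ∂_2 − rank ∂_3 = (18 − 17) − 0 = 1, and there is no ∂_3, so H_2 ≅ Z.

H_0 ≅ Z,  H_1 ≅ Z^2,  H_2 ≅ Z.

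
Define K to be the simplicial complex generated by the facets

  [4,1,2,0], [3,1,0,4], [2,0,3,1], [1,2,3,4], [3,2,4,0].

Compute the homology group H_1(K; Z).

H_1 ≅ 0.

K has 5 vertices, 10 edges, 10 triangles, 5 3-simplices.
rank ∂_1 = 4, rank ∂_2 = 6 ⇒ b_1 = 10 − 4 − 6 = 0; all invariant factors of ∂_2 are 1 so no torsion. So H_1 = 0.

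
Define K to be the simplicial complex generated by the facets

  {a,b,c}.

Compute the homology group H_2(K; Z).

Order the vertices as a < b < c. Listing each simplex with vertices in this order, K has dimension 2 with simplices:

  0-simplices (3): a, b, c
  1-simplices (3): ab, ac, bc
  2-simplices (1): abc

Hence C_0 ≅ Z^3, C_1 ≅ Z^3, C_2 ≅ Z^1.

∂_1: C_1 → C_0 sends each edge [p,q] (with p < q) to q − p.
As a 3×3 matrix over Z this has rank 2, with invariant factors (1,1).

∂_2: C_2 → C_1 sends each 2-simplex [p,q,r] to [q,r] − [p,r] + [p,q]. For instance
  ∂abc = bc − ac + ab.
The resulting 3×1 matrix has rank 1, and its Smith normal form has invariant factors (1).

Computing H_k = (kernel of ∂_k) / (image of ∂_{k+1}):

  H_2: rank ker ∂_2 − rank ∂_3 = (1 − 1) − 0 = 0, and there is no ∂_3, so H_2 ≅ 0.

H_2 = 0.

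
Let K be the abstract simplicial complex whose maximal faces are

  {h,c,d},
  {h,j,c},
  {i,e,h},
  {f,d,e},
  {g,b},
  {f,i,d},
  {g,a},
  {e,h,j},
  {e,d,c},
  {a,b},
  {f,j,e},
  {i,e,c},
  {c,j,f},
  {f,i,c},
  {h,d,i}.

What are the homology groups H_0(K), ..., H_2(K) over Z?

H_0 = Z^2,  H_1 = Z ⊕ Z_2,  H_2 = 0.

We work with the vertex ordering a < b < c < d < e < f < g < h < i < j. The simplices of K, each written with vertices in increasing order, are:

  0-simplices (10): a, b, c, d, e, f, g, h, i, j
  1-simplices (21): ab, ag, bg, cd, ce, cf, ch, ci, cj, de, df, dh, di, ef, eh, ei, ej, fi, fj, hi, hj
  2-simplices (12): cde, cdh, cei, cfi, cfj, chj, def, dfi, dhi, efj, ehi, ehj

giving chain groups C_0 ≅ Z^10, C_1 ≅ Z^21, C_2 ≅ Z^12.

The boundary map ∂_1: C_1 → C_0 maps an edge to its endpoints' difference, ∂[p,q] = q − p.
As a 10×21 matrix over Z this has rank 8, with invariant factors (1,1,1,1,1,1,1,1).

Boundary ∂_2: C_2 → C_1 sends each 2-simplex [p,q,r] to [q,r] − [p,r] + [p,q]. For instance
  ∂ehi = hi − ei + eh,
  ∂chj = hj − cj + ch.
The 21×12 boundary matrix has rank 12 and Smith normal form diag(1,1,1,1,1,1,1,1,1,1,1,2).

Reading off H_k = ker ∂_k / im ∂_{k+1}:

  H_0: rank C_0 − rank ∂_1 = 10 − 8 = 2, and the invariant factors of ∂_1 are all 1, so H_0 = Z^2.
  H_1: rank ker ∂_1 − rank ∂_2 = (21 − 8) − 12 = 1, and ∂_2 has invariant factor 2 > 1, so H_1 = Z ⊕ Z_2.
  H_2: rank ker ∂_2 − rank ∂_3 = (12 − 12) − 0 = 0, and there is no ∂_3, so H_2 = 0.

(K is a triangulation of the disjoint union of the real projective plane RP^2 and the circle S^1.)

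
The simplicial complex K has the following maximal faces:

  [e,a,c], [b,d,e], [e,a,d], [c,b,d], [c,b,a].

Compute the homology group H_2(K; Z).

H_2 = 0.

Take the total order a < b < c < d < e on the vertex set. Then K (dimension 2) consists of the simplices:

  0-simplices (5): a, b, c, d, e
  1-simplices (10): ab, ac, ad, ae, bc, bd, be, cd, ce, de
  2-simplices (5): abc, ace, ade, bcd, bde

so the chain groups are C_0 ≅ Z^5, C_1 ≅ Z^10, C_2 ≅ Z^5.

∂_1: C_1 → C_0 is given by ∂[p,q] = [q] − [p].
This gives a 5×10 integer matrix of rank 4; reducing to Smith normal form yields diagonal entries (1,1,1,1).

∂_2: C_2 → C_1 sends each 2-simplex [p,q,r] to [q,r] − [p,r] + [p,q]. For instance
  ∂bde = de − be + bd,
  ∂abc = bc − ac + ab.
The 10×5 boundary matrix has rank 5 and Smith normal form diag(1,1,1,1,1).

Computing H_k = (kernel of ∂_k) / (image of ∂_{k+1}):

  H_2: rank ker ∂_2 − rank ∂_3 = (5 − 5) − 0 = 0, and there is no ∂_3, so H_2 ≅ 0.

(K is a triangulation of the Möbius band.)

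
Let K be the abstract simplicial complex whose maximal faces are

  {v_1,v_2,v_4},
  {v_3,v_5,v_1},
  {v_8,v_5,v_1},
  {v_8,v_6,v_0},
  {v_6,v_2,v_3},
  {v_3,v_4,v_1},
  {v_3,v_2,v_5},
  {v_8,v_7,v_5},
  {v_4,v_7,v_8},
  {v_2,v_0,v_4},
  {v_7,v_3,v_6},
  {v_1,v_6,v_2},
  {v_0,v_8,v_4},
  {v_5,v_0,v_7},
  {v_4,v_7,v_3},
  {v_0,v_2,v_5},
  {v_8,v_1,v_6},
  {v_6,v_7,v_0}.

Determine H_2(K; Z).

H_2 ≅ 0.

We work with the vertex ordering v_0 < v_1 < v_2 < v_3 < v_4 < v_5 < v_6 < v_7 < v_8. The simplices of K, each written with vertices in increasing order, are:

  0-simplices (9): [v_0], [v_1], [v_2], [v_3], [v_4], [v_5], [v_6], [v_7], [v_8]
  1-simplices (27): (27 of them)
  2-simplices (18): (18 of them)

giving chain groups C_0 ≅ Z^9, C_1 ≅ Z^27, C_2 ≅ Z^18.

Boundary ∂_1: C_1 → C_0 maps an edge to its endpoints' difference, ∂[p,q] = q − p. For instance
  ∂[v_3,v_6] = [v_6] − [v_3].
As a 9×27 matrix over Z this has rank 8, with invariant factors (1,1,1,1,1,1,1,1).

Boundary ∂_2: C_2 → C_1 acts by ∂[p,q,r] = [q,r] − [p,r] + [p,q]. For instance
  ∂[v_0,v_5,v_7] = [v_5,v_7] − [v_0,v_7] + [v_0,v_5],
  ∂[v_3,v_4,v_7] = [v_4,v_7] − [v_3,v_7] + [v_3,v_4].
The resulting 27×18 matrix has rank 18, and its Smith normal form has invariant factors (1,1,1,1,1,1,1,1,1,1,1,1,1,1,1,1,1,2).

From H_k ≅ ker(∂_k) / im(∂_{k+1}) we obtain:

  H_2: rank ker ∂_2 − rank ∂_3 = (18 − 18) − 0 = 0, and there is no ∂_3, so H_2 ≅ 0.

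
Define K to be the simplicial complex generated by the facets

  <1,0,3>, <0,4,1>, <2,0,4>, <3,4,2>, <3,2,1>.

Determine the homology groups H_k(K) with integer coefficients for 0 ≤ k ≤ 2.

H_0 ≅ Z,  H_1 ≅ Z,  H_2 = 0.

Order the vertices as 0 < 1 < 2 < 3 < 4. Listing each simplex with vertices in this order, K has dimension 2 with simplices:

  0-simplices (5): [0], [1], [2], [3], [4]
  1-simplices (10): [0,1], [0,2], [0,3], [0,4], [1,2], [1,3], [1,4], [2,3], [2,4], [3,4]
  2-simplices (5): [0,1,3], [0,1,4], [0,2,4], [1,2,3], [2,3,4]

Hence C_0 ≅ Z^5, C_1 ≅ Z^10, C_2 ≅ Z^5.

The boundary map ∂_1: C_1 → C_0 maps an edge to its endpoints' difference, ∂[p,q] = q − p.
This gives a 5×10 integer matrix of rank 4; reducing to Smith normal form yields diagonal entries (1,1,1,1).

∂_2: C_2 → C_1 maps a triangle to the signed sum of its edges. For instance
  ∂[0,2,4] = [2,4] − [0,4] + [0,2],
  ∂[2,3,4] = [3,4] − [2,4] + [2,3].
The 10×5 boundary matrix has rank 5 and Smith normal form diag(1,1,1,1,1).

Now H_k = ker ∂_k / im ∂_{k+1}, so:

  H_0: rank C_0 − rank ∂_1 = 5 − 4 = 1, and the invariant factors of ∂_1 are all 1, so H_0 ≅ Z.
  H_1: rank ker ∂_1 − rank ∂_2 = (10 − 4) − 5 = 1, and the invariant factors of ∂_2 are all 1, so H_1 ≅ Z.
  H_2: rank ker ∂_2 − rank ∂_3 = (5 − 5) − 0 = 0, and there is no ∂_3, so H_2 ≅ 0.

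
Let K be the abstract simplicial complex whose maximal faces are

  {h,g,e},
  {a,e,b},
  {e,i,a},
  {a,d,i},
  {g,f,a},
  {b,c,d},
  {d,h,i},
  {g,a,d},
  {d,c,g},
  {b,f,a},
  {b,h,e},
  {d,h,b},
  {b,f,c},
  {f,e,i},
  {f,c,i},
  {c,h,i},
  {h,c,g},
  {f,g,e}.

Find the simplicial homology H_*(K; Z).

H_0 = Z,  H_1 = Z ⊕ Z/2,  H_2 = 0.

Order the vertices as a < b < c < d < e < f < g < h < i. Listing each simplex with vertices in this order, K has dimension 2 with simplices:

  0-simplices (9): a, b, c, d, e, f, g, h, i
  1-simplices (27): ab, ad, ae, af, ag, ai, bc, bd, be, bf, bh, cd, cf, cg, ch, ci, dg, dh, di, ef, eg, eh, ei, fg, fi, gh, hi
  2-simplices (18): abe, abf, adg, adi, aei, afg, bcd, bcf, bdh, beh, cdg, cfi, cgh, chi, dhi, efg, efi, egh

giving chain groups C_0 ≅ Z^9, C_1 ≅ Z^27, C_2 ≅ Z^18.

Boundary ∂_1: C_1 → C_0 is given by ∂[p,q] = [q] − [p]. For instance
  ∂ci = i − c.
This gives a 9×27 integer matrix of rank 8; reducing to Smith normal form yields diagonal entries (1,1,1,1,1,1,1,1).

∂_2: C_2 → C_1 acts by ∂[p,q,r] = [q,r] − [p,r] + [p,q]. For instance
  ∂efi = fi − ei + ef,
  ∂afg = fg − ag + af.
The 27×18 boundary matrix has rank 18 and Smith normal form diag(1,1,1,1,1,1,1,1,1,1,1,1,1,1,1,1,1,2).

From H_k ≅ ker(∂_k) / im(∂_{k+1}) we obtain:

  H_0: rank C_0 − rank ∂_1 = 9 − 8 = 1, and the invariant factors of ∂_1 are all 1, so H_0 = Z.
  H_1: rank ker ∂_1 − rank ∂_2 = (27 − 8) − 18 = 1, and ∂_2 has invariant factor 2 > 1, so H_1 = Z ⊕ Z/2.
  H_2: rank ker ∂_2 − rank ∂_3 = (18 − 18) − 0 = 0, and there is no ∂_3, so H_2 = 0.

As a check, the Euler characteristic is 9 − 27 + 18 = 0, which agrees with 1 − 1 + 0 = 0.
(K is a triangulation of the Klein bottle.)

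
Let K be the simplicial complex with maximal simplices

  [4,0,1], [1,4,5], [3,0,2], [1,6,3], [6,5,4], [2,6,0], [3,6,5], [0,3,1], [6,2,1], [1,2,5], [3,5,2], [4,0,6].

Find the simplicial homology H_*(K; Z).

We work with the vertex ordering 0 < 1 < 2 < 3 < 4 < 5 < 6. The simplices of K, each written with vertices in increasing order, are:

  0-simplices (7): [0], [1], [2], [3], [4], [5], [6]
  1-simplices (18): [0,1], [0,2], [0,3], [0,4], [0,6], [1,2], [1,3], [1,4], [1,5], [1,6], [2,3], [2,5], [2,6], [3,5], [3,6], [4,5], [4,6], [5,6]
  2-simplices (12): [0,1,3], [0,1,4], [0,2,3], [0,2,6], [0,4,6], [1,2,5], [1,2,6], [1,3,6], [1,4,5], [2,3,5], [3,5,6], [4,5,6]

giving chain groups C_0 ≅ Z^7, C_1 ≅ Z^18, C_2 ≅ Z^12.

The boundary map ∂_1: C_1 → C_0 is given by ∂[p,q] = [q] − [p].
The 7×18 boundary matrix has rank 6 and Smith normal form diag(1,1,1,1,1,1).

Boundary ∂_2: C_2 → C_1 maps a triangle to the signed sum of its edges. For instance
  ∂[0,4,6] = [4,6] − [0,6] + [0,4],
  ∂[1,4,5] = [4,5] − [1,5] + [1,4].
The 18×12 boundary matrix has rank 12 and Smith normal form diag(1,1,1,1,1,1,1,1,1,1,1,2).

From H_k ≅ ker(∂_k) / im(∂_{k+1}) we obtain:

  H_0: rank C_0 − rank ∂_1 = 7 − 6 = 1, and the invariant factors of ∂_1 are all 1, so H_0 ≅ Z.
  H_1: rank ker ∂_1 − rank ∂_2 = (18 − 6) − 12 = 0, and ∂_2 has invariant factor 2 > 1, so H_1 ≅ Z_2.
  H_2: rank ker ∂_2 − rank ∂_3 = (12 − 12) − 0 = 0, and there is no ∂_3, so H_2 ≅ 0.

H_0 = Z,  H_1 = Z_2,  H_2 = 0.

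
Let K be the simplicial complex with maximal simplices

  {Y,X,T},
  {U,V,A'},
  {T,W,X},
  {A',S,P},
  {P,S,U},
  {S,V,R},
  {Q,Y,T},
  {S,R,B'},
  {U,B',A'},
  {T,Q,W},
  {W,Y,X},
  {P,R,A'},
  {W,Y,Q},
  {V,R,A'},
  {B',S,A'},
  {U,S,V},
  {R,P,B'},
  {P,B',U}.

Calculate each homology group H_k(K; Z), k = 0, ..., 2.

H_0 = Z^2,  H_1 = Z/2,  H_2 = Z.

Fix the vertex order P < Q < R < S < T < U < V < W < X < Y < A' < B' and write every simplex with vertices in increasing order. Then dim K = 2 and the simplices of K are:

  0-simplices (12): [P], [Q], [R], [S], [T], [U], [V], [W], [X], [Y], [A'], [B']
  1-simplices (27): (27 of them)
  2-simplices (18): (18 of them)

so the chain groups are C_0 ≅ Z^12, C_1 ≅ Z^27, C_2 ≅ Z^18.

The boundary map ∂_1: C_1 → C_0 is given by ∂[p,q] = [q] − [p]. For instance
  ∂[T,W] = [W] − [T].
As a 12×27 matrix over Z this has rank 10, with invariant factors (1,1,1,1,1,1,1,1,1,1).

∂_2: C_2 → C_1 acts by ∂[p,q,r] = [q,r] − [p,r] + [p,q]. For instance
  ∂[P,S,A'] = [S,A'] − [P,A'] + [P,S],
  ∂[W,X,Y] = [X,Y] − [W,Y] + [W,X].
The resulting 27×18 matrix has rank 17, and its Smith normal form has invariant factors (1,1,1,1,1,1,1,1,1,1,1,1,1,1,1,1,2).

Now H_k = ker ∂_k / im ∂_{k+1}, so:

  H_0: rank C_0 − rank ∂_1 = 12 − 10 = 2, and the invariant factors of ∂_1 are all 1, so H_0 = Z^2.
  H_1: rank ker ∂_1 − rank ∂_2 = (27 − 10) − 17 = 0, and ∂_2 has invariant factor 2 > 1, so H_1 = Z/2.
  H_2: rank ker ∂_2 − rank ∂_3 = (18 − 17) − 0 = 1, and there is no ∂_3, so H_2 = Z.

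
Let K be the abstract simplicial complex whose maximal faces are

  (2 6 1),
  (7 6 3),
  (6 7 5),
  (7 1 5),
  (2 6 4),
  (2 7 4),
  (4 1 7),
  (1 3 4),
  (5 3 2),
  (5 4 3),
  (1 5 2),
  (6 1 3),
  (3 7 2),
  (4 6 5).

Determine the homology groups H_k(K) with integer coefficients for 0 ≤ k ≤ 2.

H_0 ≅ Z,  H_1 ≅ Z^2,  H_2 ≅ Z.

Take the total order 1 < 2 < 3 < 4 < 5 < 6 < 7 on the vertex set. Then K (dimension 2) consists of the simplices:

  0-simplices (7): [1], [2], [3], [4], [5], [6], [7]
  1-simplices (21): [1,2], [1,3], [1,4], [1,5], [1,6], [1,7], [2,3], [2,4], [2,5], [2,6], [2,7], [3,4], [3,5], [3,6], [3,7], [4,5], [4,6], [4,7], [5,6], [5,7], [6,7]
  2-simplices (14): [1,2,5], [1,2,6], [1,3,4], [1,3,6], [1,4,7], [1,5,7], [2,3,5], [2,3,7], [2,4,6], [2,4,7], [3,4,5], [3,6,7], [4,5,6], [5,6,7]

Hence C_0 ≅ Z^7, C_1 ≅ Z^21, C_2 ≅ Z^14.

∂_1: C_1 → C_0 sends each edge [p,q] (with p < q) to q − p. For instance
  ∂[3,5] = [5] − [3].
This gives a 7×21 integer matrix of rank 6; reducing to Smith normal form yields diagonal entries (1,1,1,1,1,1).

Boundary ∂_2: C_2 → C_1 maps a triangle to the signed sum of its edges. For instance
  ∂[1,5,7] = [5,7] − [1,7] + [1,5],
  ∂[1,4,7] = [4,7] − [1,7] + [1,4].
The resulting 21×14 matrix has rank 13, and its Smith normal form has invariant factors (1,1,1,1,1,1,1,1,1,1,1,1,1).

Now H_k = ker ∂_k / im ∂_{k+1}, so:

  H_0: rank C_0 − rank ∂_1 = 7 − 6 = 1, and the invariant factors of ∂_1 are all 1, so H_0 = Z.
  H_1: rank ker ∂_1 − rank ∂_2 = (21 − 6) − 13 = 2, and the invariant factors of ∂_2 are all 1, so H_1 = Z^2.
  H_2: rank ker ∂_2 − rank ∂_3 = (14 − 13) − 0 = 1, and there is no ∂_3, so H_2 = Z.

(K is a triangulation of the torus T^2.)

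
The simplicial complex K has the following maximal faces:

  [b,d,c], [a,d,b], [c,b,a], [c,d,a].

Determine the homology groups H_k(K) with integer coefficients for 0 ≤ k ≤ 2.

K has 4 vertices, 6 edges, 4 triangles.
rank ∂_0 = 0, rank ∂_1 = 3 ⇒ b_0 = 4 − 0 − 3 = 1; all invariant factors of ∂_1 are 1 so no torsion. So H_0 = Z.
rank ∂_1 = 3, rank ∂_2 = 3 ⇒ b_1 = 6 − 3 − 3 = 0; all invariant factors of ∂_2 are 1 so no torsion. So H_1 = 0.
rank ∂_2 = 3, rank ∂_3 = 0 ⇒ b_2 = 4 − 3 − 0 = 1. So H_2 = Z.

H_0 ≅ Z,  H_1 = 0,  H_2 ≅ Z.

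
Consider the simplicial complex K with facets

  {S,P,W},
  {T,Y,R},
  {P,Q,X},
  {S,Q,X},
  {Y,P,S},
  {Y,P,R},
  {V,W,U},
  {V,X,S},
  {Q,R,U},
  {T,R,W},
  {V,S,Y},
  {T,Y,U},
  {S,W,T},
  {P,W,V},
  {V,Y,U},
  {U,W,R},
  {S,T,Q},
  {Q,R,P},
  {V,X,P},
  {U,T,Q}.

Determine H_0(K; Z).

H_0 ≅ Z.

Take the total order P < Q < R < S < T < U < V < W < X < Y on the vertex set. Then K (dimension 2) consists of the simplices:

  0-simplices (10): P, Q, R, S, T, U, V, W, X, Y
  1-simplices (30): PQ, PR, PS, PV, PW, PX, PY, QR, QS, QT, QU, QX, RT, RU, RW, RY, ST, SV, SW, SX, SY, TU, TW, TY, UV, UW, UY, VW, VX, VY
  2-simplices (20): PQR, PQX, PRY, PSW, PSY, PVW, PVX, QRU, QST, QSX, QTU, RTW, RTY, RUW, STW, SVX, SVY, TUY, UVW, UVY

so the chain groups are C_0 ≅ Z^10, C_1 ≅ Z^30, C_2 ≅ Z^20.

∂_1: C_1 → C_0 is given by ∂[p,q] = [q] − [p].
The 10×30 boundary matrix has rank 9 and Smith normal form diag(1,1,1,1,1,1,1,1,1).

∂_2: C_2 → C_1 sends each 2-simplex [p,q,r] to [q,r] − [p,r] + [p,q]. For instance
  ∂RUW = UW − RW + RU,
  ∂TUY = UY − TY + TU.
The resulting 30×20 matrix has rank 20, and its Smith normal form has invariant factors (1,1,1,1,1,1,1,1,1,1,1,1,1,1,1,1,1,1,1,2).

From H_k ≅ ker(∂_k) / im(∂_{k+1}) we obtain:

  H_0: rank C_0 − rank ∂_1 = 10 − 9 = 1, and the invariant factors of ∂_1 are all 1, so H_0 ≅ Z.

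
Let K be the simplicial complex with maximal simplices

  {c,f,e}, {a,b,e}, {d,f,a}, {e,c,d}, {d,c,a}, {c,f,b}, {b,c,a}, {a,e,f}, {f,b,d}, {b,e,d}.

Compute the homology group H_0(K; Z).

H_0 ≅ Z.

Take the total order a < b < c < d < e < f on the vertex set. Then K (dimension 2) consists of the simplices:

  0-simplices (6): a, b, c, d, e, f
  1-simplices (15): ab, ac, ad, ae, af, bc, bd, be, bf, cd, ce, cf, de, df, ef
  2-simplices (10): abc, abe, acd, adf, aef, bcf, bde, bdf, cde, cef

so the chain groups are C_0 ≅ Z^6, C_1 ≅ Z^15, C_2 ≅ Z^10.

The boundary map ∂_1: C_1 → C_0 sends each edge [p,q] (with p < q) to q − p.
As a 6×15 matrix over Z this has rank 5, with invariant factors (1,1,1,1,1).

∂_2: C_2 → C_1 sends each 2-simplex [p,q,r] to [q,r] − [p,r] + [p,q]. For instance
  ∂abc = bc − ac + ab,
  ∂aef = ef − af + ae.
The 15×10 boundary matrix has rank 10 and Smith normal form diag(1,1,1,1,1,1,1,1,1,2).

Now H_k = ker ∂_k / im ∂_{k+1}, so:

  H_0: rank C_0 − rank ∂_1 = 6 − 5 = 1, and the invariant factors of ∂_1 are all 1, so H_0 = Z.

(K is a triangulation of the real projective plane RP^2.)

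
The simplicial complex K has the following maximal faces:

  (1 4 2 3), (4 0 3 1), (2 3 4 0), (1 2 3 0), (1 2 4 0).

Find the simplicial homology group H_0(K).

H_0 ≅ Z.

We work with the vertex ordering 0 < 1 < 2 < 3 < 4. The simplices of K, each written with vertices in increasing order, are:

  0-simplices (5): [0], [1], [2], [3], [4]
  1-simplices (10): [0,1], [0,2], [0,3], [0,4], [1,2], [1,3], [1,4], [2,3], [2,4], [3,4]
  2-simplices (10): [0,1,2], [0,1,3], [0,1,4], [0,2,3], [0,2,4], [0,3,4], [1,2,3], [1,2,4], [1,3,4], [2,3,4]
  3-simplices (5): [0,1,2,3], [0,1,2,4], [0,1,3,4], [0,2,3,4], [1,2,3,4]

so the chain groups are C_0 ≅ Z^5, C_1 ≅ Z^10, C_2 ≅ Z^10, C_3 ≅ Z^5.

∂_1: C_1 → C_0 is given by ∂[p,q] = [q] − [p].
This gives a 5×10 integer matrix of rank 4; reducing to Smith normal form yields diagonal entries (1,1,1,1).

Boundary ∂_2: C_2 → C_1 acts by ∂[p,q,r] = [q,r] − [p,r] + [p,q]. For instance
  ∂[0,1,4] = [1,4] − [0,4] + [0,1],
  ∂[0,2,4] = [2,4] − [0,4] + [0,2].
The 10×10 boundary matrix has rank 6 and Smith normal form diag(1,1,1,1,1,1).

∂_3: C_3 → C_2 sends each 3-simplex σ to the alternating sum Σ_i (−1)^i (σ with its i-th vertex removed). For instance
  ∂[0,2,3,4] = [2,3,4] − [0,3,4] + [0,2,4] − [0,2,3],
  ∂[0,1,3,4] = [1,3,4] − [0,3,4] + [0,1,4] − [0,1,3].
The 10×5 boundary matrix has rank 4 and Smith normal form diag(1,1,1,1).

Now H_k = ker ∂_k / im ∂_{k+1}, so:

  H_0: rank C_0 − rank ∂_1 = 5 − 4 = 1, and the invariant factors of ∂_1 are all 1, so H_0 ≅ Z.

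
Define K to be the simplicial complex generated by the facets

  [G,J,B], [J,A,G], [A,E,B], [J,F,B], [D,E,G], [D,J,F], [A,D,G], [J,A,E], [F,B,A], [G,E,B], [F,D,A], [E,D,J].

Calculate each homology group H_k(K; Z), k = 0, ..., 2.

H_0 = Z,  H_1 = Z_2,  H_2 = 0.

Take the total order A < B < D < E < F < G < J on the vertex set. Then K (dimension 2) consists of the simplices:

  0-simplices (7): A, B, D, E, F, G, J
  1-simplices (18): AB, AD, AE, AF, AG, AJ, BE, BF, BG, BJ, DE, DF, DG, DJ, EG, EJ, FJ, GJ
  2-simplices (12): ABE, ABF, ADF, ADG, AEJ, AGJ, BEG, BFJ, BGJ, DEG, DEJ, DFJ

Hence C_0 ≅ Z^7, C_1 ≅ Z^18, C_2 ≅ Z^12.

Boundary ∂_1: C_1 → C_0 maps an edge to its endpoints' difference, ∂[p,q] = q − p. For instance
  ∂AD = D − A.
The resulting 7×18 matrix has rank 6, and its Smith normal form has invariant factors (1,1,1,1,1,1).

The boundary map ∂_2: C_2 → C_1 maps a triangle to the signed sum of its edges. For instance
  ∂DFJ = FJ − DJ + DF,
  ∂ADF = DF − AF + AD.
This gives a 18×12 integer matrix of rank 12; reducing to Smith normal form yields diagonal entries (1,1,1,1,1,1,1,1,1,1,1,2).

Computing H_k = (kernel of ∂_k) / (image of ∂_{k+1}):

  H_0: rank C_0 − rank ∂_1 = 7 − 6 = 1, and the invariant factors of ∂_1 are all 1, so H_0 ≅ Z.
  H_1: rank ker ∂_1 − rank ∂_2 = (18 − 6) − 12 = 0, and ∂_2 has invariant factor 2 > 1, so H_1 ≅ Z_2.
  H_2: rank ker ∂_2 − rank ∂_3 = (12 − 12) − 0 = 0, and there is no ∂_3, so H_2 ≅ 0.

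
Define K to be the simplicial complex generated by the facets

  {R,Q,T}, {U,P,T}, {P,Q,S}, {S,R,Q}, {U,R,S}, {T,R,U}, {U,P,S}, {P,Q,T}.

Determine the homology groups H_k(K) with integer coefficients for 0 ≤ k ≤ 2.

K has 6 vertices, 12 edges, 8 triangles.
rank ∂_0 = 0, rank ∂_1 = 5 ⇒ b_0 = 6 − 0 − 5 = 1; all invariant factors of ∂_1 are 1 so no torsion. So H_0 = Z.
rank ∂_1 = 5, rank ∂_2 = 7 ⇒ b_1 = 12 − 5 − 7 = 0; all invariant factors of ∂_2 are 1 so no torsion. So H_1 = 0.
rank ∂_2 = 7, rank ∂_3 = 0 ⇒ b_2 = 8 − 7 − 0 = 1. So H_2 = Z.

H_0 ≅ Z,  H_1 = 0,  H_2 ≅ Z.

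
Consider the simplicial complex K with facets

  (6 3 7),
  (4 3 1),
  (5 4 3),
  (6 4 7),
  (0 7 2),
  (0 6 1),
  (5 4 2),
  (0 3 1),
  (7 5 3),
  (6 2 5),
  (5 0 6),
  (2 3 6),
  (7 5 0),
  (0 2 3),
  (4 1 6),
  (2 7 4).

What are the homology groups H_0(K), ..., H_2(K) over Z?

H_0 ≅ Z,  H_1 ≅ Z^2,  H_2 ≅ Z.

Fix the vertex order 0 < 1 < 2 < 3 < 4 < 5 < 6 < 7 and write every simplex with vertices in increasing order. Then dim K = 2 and the simplices of K are:

  0-simplices (8): [0], [1], [2], [3], [4], [5], [6], [7]
  1-simplices (24): (24 of them)
  2-simplices (16): [0,1,3], [0,1,6], [0,2,3], [0,2,7], [0,5,6], [0,5,7], [1,3,4], [1,4,6], [2,3,6], [2,4,5], [2,4,7], [2,5,6], [3,4,5], [3,5,7], [3,6,7], [4,6,7]

so the chain groups are C_0 ≅ Z^8, C_1 ≅ Z^24, C_2 ≅ Z^16.

∂_1: C_1 → C_0 sends each edge [p,q] (with p < q) to q − p. For instance
  ∂[3,6] = [6] − [3].
The 8×24 boundary matrix has rank 7 and Smith normal form diag(1,1,1,1,1,1,1).

Boundary ∂_2: C_2 → C_1 acts by ∂[p,q,r] = [q,r] − [p,r] + [p,q]. For instance
  ∂[3,4,5] = [4,5] − [3,5] + [3,4],
  ∂[2,3,6] = [3,6] − [2,6] + [2,3].
This gives a 24×16 integer matrix of rank 15; reducing to Smith normal form yields diagonal entries (1,1,1,1,1,1,1,1,1,1,1,1,1,1,1).

Computing H_k = (kernel of ∂_k) / (image of ∂_{k+1}):

  H_0: rank C_0 − rank ∂_1 = 8 − 7 = 1, and the invariant factors of ∂_1 are all 1, so H_0 ≅ Z.
  H_1: rank ker ∂_1 − rank ∂_2 = (24 − 7) − 15 = 2, and the invariant factors of ∂_2 are all 1, so H_1 ≅ Z^2.
  H_2: rank ker ∂_2 − rank ∂_3 = (16 − 15) − 0 = 1, and there is no ∂_3, so H_2 ≅ Z.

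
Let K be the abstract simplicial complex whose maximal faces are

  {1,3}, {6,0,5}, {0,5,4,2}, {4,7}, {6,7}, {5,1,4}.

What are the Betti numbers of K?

Order the vertices as 0 < 1 < 2 < 3 < 4 < 5 < 6 < 7. Listing each simplex with vertices in this order, K has dimension 3 with simplices:

  0-simplices (8): [0], [1], [2], [3], [4], [5], [6], [7]
  1-simplices (13): [0,2], [0,4], [0,5], [0,6], [1,3], [1,4], [1,5], [2,4], [2,5], [4,5], [4,7], [5,6], [6,7]
  2-simplices (6): [0,2,4], [0,2,5], [0,4,5], [0,5,6], [1,4,5], [2,4,5]
  3-simplices (1): [0,2,4,5]

so the chain groups are C_0 ≅ Z^8, C_1 ≅ Z^13, C_2 ≅ Z^6, C_3 ≅ Z^1.

∂_1: C_1 → C_0 maps an edge to its endpoints' difference, ∂[p,q] = q − p.
The 8×13 boundary matrix has rank 7 and Smith normal form diag(1,1,1,1,1,1,1).

Boundary ∂_2: C_2 → C_1 maps a triangle to the signed sum of its edges. For instance
  ∂[1,4,5] = [4,5] − [1,5] + [1,4],
  ∂[0,2,4] = [2,4] − [0,4] + [0,2].
The 13×6 boundary matrix has rank 5 and Smith normal form diag(1,1,1,1,1).

∂_3: C_3 → C_2 sends each 3-simplex σ to the alternating sum Σ_i (−1)^i (σ with its i-th vertex removed). For instance
  ∂[0,2,4,5] = [2,4,5] − [0,4,5] + [0,2,5] − [0,2,4].
This gives a 6×1 integer matrix of rank 1; reducing to Smith normal form yields diagonal entries (1).

Computing H_k = (kernel of ∂_k) / (image of ∂_{k+1}):

  H_0: rank C_0 − rank ∂_1 = 8 − 7 = 1, and the invariant factors of ∂_1 are all 1, so H_0 ≅ Z.
  H_1: rank ker ∂_1 − rank ∂_2 = (13 − 7) − 5 = 1, and the invariant factors of ∂_2 are all 1, so H_1 ≅ Z.
  H_2: rank ker ∂_2 − rank ∂_3 = (6 − 5) − 1 = 0, and the invariant factors of ∂_3 are all 1, so H_2 ≅ 0.
  H_3: rank ker ∂_3 − rank ∂_4 = (1 − 1) − 0 = 0, and there is no ∂_4, so H_3 ≅ 0.

Hence the Betti numbers are b_0 = 1, b_1 = 1, b_2 = 0, b_3 = 0.

b_0 = 1, b_1 = 1, b_2 = 0, b_3 = 0.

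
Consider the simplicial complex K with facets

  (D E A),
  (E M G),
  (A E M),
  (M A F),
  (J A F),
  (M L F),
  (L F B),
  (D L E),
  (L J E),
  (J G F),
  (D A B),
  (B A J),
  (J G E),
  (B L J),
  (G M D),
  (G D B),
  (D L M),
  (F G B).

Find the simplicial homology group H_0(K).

H_0 = Z.

Fix the vertex order A < B < D < E < F < G < J < L < M and write every simplex with vertices in increasing order. Then dim K = 2 and the simplices of K are:

  0-simplices (9): A, B, D, E, F, G, J, L, M
  1-simplices (27): AB, AD, AE, AF, AJ, AM, BD, BF, BG, BJ, BL, DE, DG, DL, DM, EG, EJ, EL, EM, FG, FJ, FL, FM, GJ, GM, JL, LM
  2-simplices (18): ABD, ABJ, ADE, AEM, AFJ, AFM, BDG, BFG, BFL, BJL, DEL, DGM, DLM, EGJ, EGM, EJL, FGJ, FLM

giving chain groups C_0 ≅ Z^9, C_1 ≅ Z^27, C_2 ≅ Z^18.

Boundary ∂_1: C_1 → C_0 is given by ∂[p,q] = [q] − [p]. For instance
  ∂FG = G − F.
This gives a 9×27 integer matrix of rank 8; reducing to Smith normal form yields diagonal entries (1,1,1,1,1,1,1,1).

The boundary map ∂_2: C_2 → C_1 maps a triangle to the signed sum of its edges. For instance
  ∂BFG = FG − BG + BF,
  ∂DGM = GM − DM + DG.
This gives a 27×18 integer matrix of rank 18; reducing to Smith normal form yields diagonal entries (1,1,1,1,1,1,1,1,1,1,1,1,1,1,1,1,1,2).

Computing H_k = (kernel of ∂_k) / (image of ∂_{k+1}):

  H_0: rank C_0 − rank ∂_1 = 9 − 8 = 1, and the invariant factors of ∂_1 are all 1, so H_0 = Z.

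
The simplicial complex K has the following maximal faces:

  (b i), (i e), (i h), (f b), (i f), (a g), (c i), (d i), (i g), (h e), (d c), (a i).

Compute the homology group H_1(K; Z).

H_1 = Z^4.

K has 9 vertices, 12 edges.
rank ∂_1 = 8, rank ∂_2 = 0 ⇒ b_1 = 12 − 8 − 0 = 4. So H_1 = Z^4.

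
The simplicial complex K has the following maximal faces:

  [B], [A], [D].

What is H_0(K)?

Fix the vertex order A < B < D and write every simplex with vertices in increasing order. Then dim K = 0 and the simplices of K are:

  0-simplices (3): A, B, D

Hence C_0 ≅ Z^3.

Now H_k = ker ∂_k / im ∂_{k+1}, so:

  H_0: rank C_0 − rank ∂_1 = 3 − 0 = 3, and there is no ∂_1, so H_0 ≅ Z^3.

H_0 = Z^3.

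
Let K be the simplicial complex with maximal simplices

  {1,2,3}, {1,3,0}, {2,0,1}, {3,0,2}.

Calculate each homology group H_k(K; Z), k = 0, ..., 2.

Fix the vertex order 0 < 1 < 2 < 3 and write every simplex with vertices in increasing order. Then dim K = 2 and the simplices of K are:

  0-simplices (4): [0], [1], [2], [3]
  1-simplices (6): [0,1], [0,2], [0,3], [1,2], [1,3], [2,3]
  2-simplices (4): [0,1,2], [0,1,3], [0,2,3], [1,2,3]

giving chain groups C_0 ≅ Z^4, C_1 ≅ Z^6, C_2 ≅ Z^4.

Boundary ∂_1: C_1 → C_0 is given by ∂[p,q] = [q] − [p]. For instance
  ∂[0,2] = [2] − [0].
The 4×6 boundary matrix has rank 3 and Smith normal form diag(1,1,1).

The boundary map ∂_2: C_2 → C_1 acts by ∂[p,q,r] = [q,r] − [p,r] + [p,q]. For instance
  ∂[1,2,3] = [2,3] − [1,3] + [1,2],
  ∂[0,1,2] = [1,2] − [0,2] + [0,1].
The resulting 6×4 matrix has rank 3, and its Smith normal form has invariant factors (1,1,1).

Reading off H_k = ker ∂_k / im ∂_{k+1}:

  H_0: rank C_0 − rank ∂_1 = 4 − 3 = 1, and the invariant factors of ∂_1 are all 1, so H_0 = Z.
  H_1: rank ker ∂_1 − rank ∂_2 = (6 − 3) − 3 = 0, and the invariant factors of ∂_2 are all 1, so H_1 = 0.
  H_2: rank ker ∂_2 − rank ∂_3 = (4 − 3) − 0 = 1, and there is no ∂_3, so H_2 = Z.

H_0 = Z,  H_1 = 0,  H_2 = Z.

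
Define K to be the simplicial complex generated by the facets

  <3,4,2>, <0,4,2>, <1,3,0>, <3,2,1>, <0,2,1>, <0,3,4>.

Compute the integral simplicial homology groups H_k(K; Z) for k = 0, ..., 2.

H_0 = Z,  H_1 = 0,  H_2 = Z.

We work with the vertex ordering 0 < 1 < 2 < 3 < 4. The simplices of K, each written with vertices in increasing order, are:

  0-simplices (5): [0], [1], [2], [3], [4]
  1-simplices (9): [0,1], [0,2], [0,3], [0,4], [1,2], [1,3], [2,3], [2,4], [3,4]
  2-simplices (6): [0,1,2], [0,1,3], [0,2,4], [0,3,4], [1,2,3], [2,3,4]

Hence C_0 ≅ Z^5, C_1 ≅ Z^9, C_2 ≅ Z^6.

Boundary ∂_1: C_1 → C_0 is given by ∂[p,q] = [q] − [p]. For instance
  ∂[0,1] = [1] − [0].
This gives a 5×9 integer matrix of rank 4; reducing to Smith normal form yields diagonal entries (1,1,1,1).

The boundary map ∂_2: C_2 → C_1 maps a triangle to the signed sum of its edges. For instance
  ∂[0,1,3] = [1,3] − [0,3] + [0,1],
  ∂[0,3,4] = [3,4] − [0,4] + [0,3].
As a 9×6 matrix over Z this has rank 5, with invariant factors (1,1,1,1,1).

From H_k ≅ ker(∂_k) / im(∂_{k+1}) we obtain:

  H_0: rank C_0 − rank ∂_1 = 5 − 4 = 1, and the invariant factors of ∂_1 are all 1, so H_0 = Z.
  H_1: rank ker ∂_1 − rank ∂_2 = (9 − 4) − 5 = 0, and the invariant factors of ∂_2 are all 1, so H_1 = 0.
  H_2: rank ker ∂_2 − rank ∂_3 = (6 − 5) − 0 = 1, and there is no ∂_3, so H_2 = Z.

As a check, the Euler characteristic is 5 − 9 + 6 = 2, which agrees with 1 − 0 + 1 = 2.
(K is a triangulation of the 2-sphere S^2.)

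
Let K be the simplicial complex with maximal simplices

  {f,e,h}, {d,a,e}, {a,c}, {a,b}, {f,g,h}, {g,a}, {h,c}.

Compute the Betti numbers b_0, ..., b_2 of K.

Order the vertices as a < b < c < d < e < f < g < h. Listing each simplex with vertices in this order, K has dimension 2 with simplices:

  0-simplices (8): a, b, c, d, e, f, g, h
  1-simplices (12): ab, ac, ad, ae, ag, ch, de, ef, eh, fg, fh, gh
  2-simplices (3): ade, efh, fgh

Hence C_0 ≅ Z^8, C_1 ≅ Z^12, C_2 ≅ Z^3.

Boundary ∂_1: C_1 → C_0 sends each edge [p,q] (with p < q) to q − p. For instance
  ∂ef = f − e.
This gives a 8×12 integer matrix of rank 7; reducing to Smith normal form yields diagonal entries (1,1,1,1,1,1,1).

∂_2: C_2 → C_1 acts by ∂[p,q,r] = [q,r] − [p,r] + [p,q]. For instance
  ∂fgh = gh − fh + fg,
  ∂ade = de − ae + ad.
As a 12×3 matrix over Z this has rank 3, with invariant factors (1,1,1).

From H_k ≅ ker(∂_k) / im(∂_{k+1}) we obtain:

  H_0: rank C_0 − rank ∂_1 = 8 − 7 = 1, and the invariant factors of ∂_1 are all 1, so H_0 = Z.
  H_1: rank ker ∂_1 − rank ∂_2 = (12 − 7) − 3 = 2, and the invariant factors of ∂_2 are all 1, so H_1 = Z^2.
  H_2: rank ker ∂_2 − rank ∂_3 = (3 − 3) − 0 = 0, and there is no ∂_3, so H_2 = 0.

Hence the Betti numbers are b_0 = 1, b_1 = 2, b_2 = 0.

b_0 = 1, b_1 = 2, b_2 = 0.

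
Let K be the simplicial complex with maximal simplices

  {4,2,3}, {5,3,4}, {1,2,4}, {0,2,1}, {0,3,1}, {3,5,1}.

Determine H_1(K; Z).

We work with the vertex ordering 0 < 1 < 2 < 3 < 4 < 5. The simplices of K, each written with vertices in increasing order, are:

  0-simplices (6): [0], [1], [2], [3], [4], [5]
  1-simplices (12): [0,1], [0,2], [0,3], [1,2], [1,3], [1,4], [1,5], [2,3], [2,4], [3,4], [3,5], [4,5]
  2-simplices (6): [0,1,2], [0,1,3], [1,2,4], [1,3,5], [2,3,4], [3,4,5]

so the chain groups are C_0 ≅ Z^6, C_1 ≅ Z^12, C_2 ≅ Z^6.

∂_1: C_1 → C_0 maps an edge to its endpoints' difference, ∂[p,q] = q − p.
The resulting 6×12 matrix has rank 5, and its Smith normal form has invariant factors (1,1,1,1,1).

∂_2: C_2 → C_1 maps a triangle to the signed sum of its edges. For instance
  ∂[2,3,4] = [3,4] − [2,4] + [2,3],
  ∂[1,3,5] = [3,5] − [1,5] + [1,3].
As a 12×6 matrix over Z this has rank 6, with invariant factors (1,1,1,1,1,1).

Reading off H_k = ker ∂_k / im ∂_{k+1}:

  H_1: rank ker ∂_1 − rank ∂_2 = (12 − 5) − 6 = 1, and the invariant factors of ∂_2 are all 1, so H_1 ≅ Z.

H_1 ≅ Z.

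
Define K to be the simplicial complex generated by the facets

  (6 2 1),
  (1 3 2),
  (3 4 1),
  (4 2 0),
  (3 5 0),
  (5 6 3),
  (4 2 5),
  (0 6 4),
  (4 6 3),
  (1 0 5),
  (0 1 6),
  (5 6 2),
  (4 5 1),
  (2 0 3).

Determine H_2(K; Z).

H_2 = Z.

K has 7 vertices, 21 edges, 14 triangles.
rank ∂_2 = 13, rank ∂_3 = 0 ⇒ b_2 = 14 − 13 − 0 = 1. So H_2 = Z.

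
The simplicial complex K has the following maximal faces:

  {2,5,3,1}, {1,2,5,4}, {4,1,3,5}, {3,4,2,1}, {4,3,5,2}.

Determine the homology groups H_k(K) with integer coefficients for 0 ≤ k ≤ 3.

H_0 = Z,  H_1 = 0,  H_2 = 0,  H_3 = Z.

Order the vertices as 1 < 2 < 3 < 4 < 5. Listing each simplex with vertices in this order, K has dimension 3 with simplices:

  0-simplices (5): [1], [2], [3], [4], [5]
  1-simplices (10): [1,2], [1,3], [1,4], [1,5], [2,3], [2,4], [2,5], [3,4], [3,5], [4,5]
  2-simplices (10): [1,2,3], [1,2,4], [1,2,5], [1,3,4], [1,3,5], [1,4,5], [2,3,4], [2,3,5], [2,4,5], [3,4,5]
  3-simplices (5): [1,2,3,4], [1,2,3,5], [1,2,4,5], [1,3,4,5], [2,3,4,5]

Hence C_0 ≅ Z^5, C_1 ≅ Z^10, C_2 ≅ Z^10, C_3 ≅ Z^5.

∂_1: C_1 → C_0 maps an edge to its endpoints' difference, ∂[p,q] = q − p.
As a 5×10 matrix over Z this has rank 4, with invariant factors (1,1,1,1).

The boundary map ∂_2: C_2 → C_1 maps a triangle to the signed sum of its edges. For instance
  ∂[1,3,5] = [3,5] − [1,5] + [1,3],
  ∂[2,3,5] = [3,5] − [2,5] + [2,3].
The 10×10 boundary matrix has rank 6 and Smith normal form diag(1,1,1,1,1,1).

∂_3: C_3 → C_2 sends each 3-simplex σ to the alternating sum Σ_i (−1)^i (σ with its i-th vertex removed). For instance
  ∂[1,2,3,4] = [2,3,4] − [1,3,4] + [1,2,4] − [1,2,3],
  ∂[1,2,3,5] = [2,3,5] − [1,3,5] + [1,2,5] − [1,2,3].
The resulting 10×5 matrix has rank 4, and its Smith normal form has invariant factors (1,1,1,1).

From H_k ≅ ker(∂_k) / im(∂_{k+1}) we obtain:

  H_0: rank C_0 − rank ∂_1 = 5 − 4 = 1, and the invariant factors of ∂_1 are all 1, so H_0 ≅ Z.
  H_1: rank ker ∂_1 − rank ∂_2 = (10 − 4) − 6 = 0, and the invariant factors of ∂_2 are all 1, so H_1 ≅ 0.
  H_2: rank ker ∂_2 − rank ∂_3 = (10 − 6) − 4 = 0, and the invariant factors of ∂_3 are all 1, so H_2 ≅ 0.
  H_3: rank ker ∂_3 − rank ∂_4 = (5 − 4) − 0 = 1, and there is no ∂_4, so H_3 ≅ Z.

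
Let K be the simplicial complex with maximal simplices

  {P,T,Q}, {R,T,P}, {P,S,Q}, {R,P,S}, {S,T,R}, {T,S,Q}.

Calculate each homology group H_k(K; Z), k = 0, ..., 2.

H_0 = Z,  H_1 = 0,  H_2 = Z.

Take the total order P < Q < R < S < T on the vertex set. Then K (dimension 2) consists of the simplices:

  0-simplices (5): P, Q, R, S, T
  1-simplices (9): PQ, PR, PS, PT, QS, QT, RS, RT, ST
  2-simplices (6): PQS, PQT, PRS, PRT, QST, RST

Hence C_0 ≅ Z^5, C_1 ≅ Z^9, C_2 ≅ Z^6.

∂_1: C_1 → C_0 sends each edge [p,q] (with p < q) to q − p.
The resulting 5×9 matrix has rank 4, and its Smith normal form has invariant factors (1,1,1,1).

The boundary map ∂_2: C_2 → C_1 maps a triangle to the signed sum of its edges. For instance
  ∂PQS = QS − PS + PQ,
  ∂QST = ST − QT + QS.
This gives a 9×6 integer matrix of rank 5; reducing to Smith normal form yields diagonal entries (1,1,1,1,1).

Computing H_k = (kernel of ∂_k) / (image of ∂_{k+1}):

  H_0: rank C_0 − rank ∂_1 = 5 − 4 = 1, and the invariant factors of ∂_1 are all 1, so H_0 = Z.
  H_1: rank ker ∂_1 − rank ∂_2 = (9 − 4) − 5 = 0, and the invariant factors of ∂_2 are all 1, so H_1 = 0.
  H_2: rank ker ∂_2 − rank ∂_3 = (6 − 5) − 0 = 1, and there is no ∂_3, so H_2 = Z.

(K is a triangulation of the 2-sphere S^2.)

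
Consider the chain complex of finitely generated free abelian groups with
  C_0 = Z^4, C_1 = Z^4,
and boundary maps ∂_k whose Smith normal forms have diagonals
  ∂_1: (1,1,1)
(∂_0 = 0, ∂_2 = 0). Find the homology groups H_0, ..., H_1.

H_0 ≅ Z,  H_1 ≅ Z.

H_0: b_0 = 4 − 0 − 3 = 1; torsion from ∂_1 factors > 1: none. So H_0 ≅ Z.
H_1: b_1 = 4 − 3 − 0 = 1; torsion from ∂_2 factors > 1: none. So H_1 ≅ Z.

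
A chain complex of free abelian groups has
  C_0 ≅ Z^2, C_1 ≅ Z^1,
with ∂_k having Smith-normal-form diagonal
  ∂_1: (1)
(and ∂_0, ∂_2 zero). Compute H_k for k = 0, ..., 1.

H_0 ≅ Z,  H_1 = 0.

H_0: b_0 = 2 − 0 − 1 = 1; torsion from ∂_1 factors > 1: none. So H_0 ≅ Z.
H_1: b_1 = 1 − 1 − 0 = 0; torsion from ∂_2 factors > 1: none. So H_1 ≅ 0.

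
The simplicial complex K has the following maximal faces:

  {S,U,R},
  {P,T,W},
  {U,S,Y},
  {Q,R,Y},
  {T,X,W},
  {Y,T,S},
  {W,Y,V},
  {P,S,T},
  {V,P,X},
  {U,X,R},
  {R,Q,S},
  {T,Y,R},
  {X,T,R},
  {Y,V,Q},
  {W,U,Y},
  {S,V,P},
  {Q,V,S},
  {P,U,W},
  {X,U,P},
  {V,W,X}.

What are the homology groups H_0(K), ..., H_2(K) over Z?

Take the total order P < Q < R < S < T < U < V < W < X < Y on the vertex set. Then K (dimension 2) consists of the simplices:

  0-simplices (10): P, Q, R, S, T, U, V, W, X, Y
  1-simplices (30): PS, PT, PU, PV, PW, PX, QR, QS, QV, QY, RS, RT, RU, RX, RY, ST, SU, SV, SY, TW, TX, TY, UW, UX, UY, VW, VX, VY, WX, WY
  2-simplices (20): PST, PSV, PTW, PUW, PUX, PVX, QRS, QRY, QSV, QVY, RSU, RTX, RTY, RUX, STY, SUY, TWX, UWY, VWX, VWY

giving chain groups C_0 ≅ Z^10, C_1 ≅ Z^30, C_2 ≅ Z^20.

∂_1: C_1 → C_0 sends each edge [p,q] (with p < q) to q − p. For instance
  ∂VY = Y − V.
This gives a 10×30 integer matrix of rank 9; reducing to Smith normal form yields diagonal entries (1,1,1,1,1,1,1,1,1).

The boundary map ∂_2: C_2 → C_1 acts by ∂[p,q,r] = [q,r] − [p,r] + [p,q]. For instance
  ∂QVY = VY − QY + QV,
  ∂PST = ST − PT + PS.
This gives a 30×20 integer matrix of rank 20; reducing to Smith normal form yields diagonal entries (1,1,1,1,1,1,1,1,1,1,1,1,1,1,1,1,1,1,1,2).

Reading off H_k = ker ∂_k / im ∂_{k+1}:

  H_0: rank C_0 − rank ∂_1 = 10 − 9 = 1, and the invariant factors of ∂_1 are all 1, so H_0 = Z.
  H_1: rank ker ∂_1 − rank ∂_2 = (30 − 9) − 20 = 1, and ∂_2 has invariant factor 2 > 1, so H_1 = Z × Z/2.
  H_2: rank ker ∂_2 − rank ∂_3 = (20 − 20) − 0 = 0, and there is no ∂_3, so H_2 = 0.

(K is a triangulation of the Klein bottle.)

H_0 ≅ Z,  H_1 ≅ Z × Z/2,  H_2 = 0.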